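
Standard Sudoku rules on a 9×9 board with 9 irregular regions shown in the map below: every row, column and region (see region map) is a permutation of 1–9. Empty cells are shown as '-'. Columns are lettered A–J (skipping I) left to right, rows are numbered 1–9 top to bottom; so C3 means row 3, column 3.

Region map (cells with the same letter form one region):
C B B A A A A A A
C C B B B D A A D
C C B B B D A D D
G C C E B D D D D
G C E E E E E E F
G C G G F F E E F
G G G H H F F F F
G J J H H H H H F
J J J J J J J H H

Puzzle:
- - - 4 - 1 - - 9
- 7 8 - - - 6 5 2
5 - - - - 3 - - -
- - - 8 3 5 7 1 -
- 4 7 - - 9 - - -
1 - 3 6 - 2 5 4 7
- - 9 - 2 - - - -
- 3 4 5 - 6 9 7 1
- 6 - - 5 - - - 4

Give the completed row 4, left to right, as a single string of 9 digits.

F2 = 4: row 2 has {2,5,6,7,8}; col 6 has {1,2,3,5,6,9}; region has {1,2,3,5,7} → only 4 remains.
J4 = 6: row 4 has {1,3,5,7,8}; col 9 has {1,2,4,7,9}; region has {1,2,3,4,5,7} → only 6 remains.
F7 = 8: row 7 has {2,9}; col 6 has {1,2,3,4,5,6,9}; region has {1,2,7} → only 8 remains.
E8 = 8: row 8 has {1,3,4,5,6,7,9}; col 5 has {2,3,5}; region has {2,4,5,6,7,9} → only 8 remains.
F9 = 7: row 9 has {4,5,6}; col 6 has {1,2,3,4,5,6,8,9}; region has {3,4,5,6} → only 7 remains.
H9 = 3: row 9 has {4,5,6,7}; col 8 has {1,4,5,7}; region has {2,4,5,6,7,8,9} → only 3 remains.
E1 = 7: row 1 has {1,4,9}; col 5 has {2,3,5,8}; region has {1,4,5,6,9} → only 7 remains.
J3 = 8: row 3 has {3,5}; col 9 has {1,2,4,6,7,9}; region has {1,2,3,4,5,6,7} → only 8 remains.
C4 = 2: row 4 has {1,3,5,6,7,8}; col 3 has {3,4,7,8,9}; region has {4,5,7} → only 2 remains.
E6 = 9: row 6 has {1,2,3,4,5,6,7}; col 5 has {2,3,5,7,8}; region has {1,2,7,8} → only 9 remains.
B7 = 5: row 7 has {2,8,9}; col 2 has {3,4,6,7}; region has {1,3,6,9} → only 5 remains.
D7 = 1: row 7 has {2,5,8,9}; col 4 has {4,5,6,8}; region has {2,3,4,5,6,7,8,9} → only 1 remains.
H7 = 6: row 7 has {1,2,5,8,9}; col 8 has {1,3,4,5,7}; region has {1,2,7,8,9} → only 6 remains.
J7 = 3: row 7 has {1,2,5,6,8,9}; col 9 has {1,2,4,6,7,8,9}; region has {1,2,6,7,8,9} → only 3 remains.
A8 = 2: row 8 has {1,3,4,5,6,7,8,9}; col 1 has {1,5}; region has {1,3,5,6,9} → only 2 remains.
C9 = 1: row 9 has {3,4,5,6,7}; col 3 has {2,3,4,7,8,9}; region has {3,4,5,6,7} → only 1 remains.
B1 = 2: row 1 has {1,4,7,9}; col 2 has {3,4,5,6,7}; region has {3,8} → only 2 remains.
H1 = 8: row 1 has {1,2,4,7,9}; col 8 has {1,3,4,5,6,7}; region has {1,4,5,6,7,9} → only 8 remains.
D2 = 9: row 2 has {2,4,5,6,7,8}; col 4 has {1,4,5,6,8}; region has {2,3,8} → only 9 remains.
E2 = 1: row 2 has {2,4,5,6,7,8,9}; col 5 has {2,3,5,7,8,9}; region has {2,3,8,9} → only 1 remains.
C3 = 6: row 3 has {3,5,8}; col 3 has {1,2,3,4,7,8,9}; region has {1,2,3,8,9} → only 6 remains.
D3 = 7: row 3 has {3,5,6,8}; col 4 has {1,4,5,6,8,9}; region has {1,2,3,6,8,9} → only 7 remains.
E3 = 4: row 3 has {3,5,6,7,8}; col 5 has {1,2,3,5,7,8,9}; region has {1,2,3,6,7,8,9} → only 4 remains.
G3 = 2: row 3 has {3,4,5,6,7,8}; col 7 has {5,6,7,9}; region has {1,4,5,6,7,8,9} → only 2 remains.
H3 = 9: row 3 has {2,3,4,5,6,7,8}; col 8 has {1,3,4,5,6,7,8}; region has {1,2,3,4,5,6,7,8} → only 9 remains.
A4 = 4: row 4 has {1,2,3,5,6,7,8}; col 1 has {1,2,5}; region has {1,2,3,5,6,9} → only 4 remains.
B4 = 9: row 4 has {1,2,3,4,5,6,7,8}; col 2 has {2,3,4,5,6,7}; region has {2,4,5,7} → only 9 remains.

492835716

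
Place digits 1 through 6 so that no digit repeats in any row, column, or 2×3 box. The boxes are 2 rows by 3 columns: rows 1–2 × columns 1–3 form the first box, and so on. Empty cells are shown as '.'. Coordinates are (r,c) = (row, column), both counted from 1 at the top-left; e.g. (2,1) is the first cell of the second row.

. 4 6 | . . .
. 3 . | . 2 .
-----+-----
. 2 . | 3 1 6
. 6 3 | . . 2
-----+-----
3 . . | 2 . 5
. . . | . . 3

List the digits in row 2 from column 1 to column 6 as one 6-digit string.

(1,6) = 1: row 1 has {4,6}; col 6 has {2,3,5,6}; box has {2} → only 1 remains.
(2,6) = 4: row 2 has {2,3}; col 6 has {1,2,3,5,6}; box has {1,2} → only 4 remains.
(5,2) = 1: row 5 has {2,3,5}; col 2 has {2,3,4,6}; box has {3} → only 1 remains.
(5,3) = 4: row 5 has {1,2,3,5}; col 3 has {3,6}; box has {1,3} → only 4 remains.
(5,5) = 6: row 5 has {1,2,3,4,5}; col 5 has {1,2}; box has {2,3,5} → only 6 remains.
(6,2) = 5: row 6 has {3}; col 2 has {1,2,3,4,6}; box has {1,3,4} → only 5 remains.
(6,3) = 2: row 6 has {3,5}; col 3 has {3,4,6}; box has {1,3,4,5} → only 2 remains.
(6,5) = 4: row 6 has {2,3,5}; col 5 has {1,2,6}; box has {2,3,5,6} → only 4 remains.
(1,4) = 5: row 1 has {1,4,6}; col 4 has {2,3}; box has {1,2,4} → only 5 remains.
(1,5) = 3: row 1 has {1,4,5,6}; col 5 has {1,2,4,6}; box has {1,2,4,5} → only 3 remains.
(2,4) = 6: row 2 has {2,3,4}; col 4 has {2,3,5}; box has {1,2,3,4,5} → only 6 remains.
(3,3) = 5: row 3 has {1,2,3,6}; col 3 has {2,3,4,6}; box has {2,3,6} → only 5 remains.
(4,4) = 4: row 4 has {2,3,6}; col 4 has {2,3,5,6}; box has {1,2,3,6} → only 4 remains.
(4,5) = 5: row 4 has {2,3,4,6}; col 5 has {1,2,3,4,6}; box has {1,2,3,4,6} → only 5 remains.
(6,1) = 6: row 6 has {2,3,4,5}; col 1 has {3}; box has {1,2,3,4,5} → only 6 remains.
(6,4) = 1: row 6 has {2,3,4,5,6}; col 4 has {2,3,4,5,6}; box has {2,3,4,5,6} → only 1 remains.
(1,1) = 2: row 1 has {1,3,4,5,6}; col 1 has {3,6}; box has {3,4,6} → only 2 remains.
(2,3) = 1: row 2 has {2,3,4,6}; col 3 has {2,3,4,5,6}; box has {2,3,4,6} → only 1 remains.
(3,1) = 4: row 3 has {1,2,3,5,6}; col 1 has {2,3,6}; box has {2,3,5,6} → only 4 remains.
(4,1) = 1: row 4 has {2,3,4,5,6}; col 1 has {2,3,4,6}; box has {2,3,4,5,6} → only 1 remains.
(2,1) = 5: row 2 has {1,2,3,4,6}; col 1 has {1,2,3,4,6}; box has {1,2,3,4,6} → only 5 remains.

531624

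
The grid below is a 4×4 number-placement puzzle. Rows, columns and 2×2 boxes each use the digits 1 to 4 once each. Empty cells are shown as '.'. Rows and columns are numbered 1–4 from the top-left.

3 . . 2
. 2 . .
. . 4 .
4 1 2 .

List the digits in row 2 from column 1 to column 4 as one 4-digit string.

1234

R1C2 = 4: row 1 has {2,3}; col 2 has {1,2}; box has {2,3} → only 4 remains.
R1C3 = 1: row 1 has {2,3,4}; col 3 has {2,4}; box has {2} → only 1 remains.
R2C1 = 1: row 2 has {2}; col 1 has {3,4}; box has {2,3,4} → only 1 remains.
R2C3 = 3: row 2 has {1,2}; col 3 has {1,2,4}; box has {1,2} → only 3 remains.
R2C4 = 4: row 2 has {1,2,3}; col 4 has {2}; box has {1,2,3} → only 4 remains.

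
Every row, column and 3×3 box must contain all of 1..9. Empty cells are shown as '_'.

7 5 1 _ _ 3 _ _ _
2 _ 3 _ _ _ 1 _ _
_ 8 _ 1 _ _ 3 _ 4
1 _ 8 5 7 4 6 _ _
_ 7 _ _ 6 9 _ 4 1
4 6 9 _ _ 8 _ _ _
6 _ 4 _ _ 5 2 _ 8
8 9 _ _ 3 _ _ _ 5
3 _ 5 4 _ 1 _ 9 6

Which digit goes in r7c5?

r2c2 = 4 (sole candidate).
r3c1 = 9 (sole candidate).
r3c3 = 6 (sole candidate).
r5c1 = 5 (sole candidate).
r5c3 = 2 (sole candidate).
r5c4 = 3 (sole candidate).
r5c7 = 8 (sole candidate).
r6c4 = 2 (sole candidate).
r6c5 = 1 (sole candidate).
r7c2 = 1 (sole candidate).
r7c5 = 9: row 7 has {1,2,4,5,6,8}; col 5 has {1,3,6,7}; box has {1,3,4,5} → only 9 remains.

9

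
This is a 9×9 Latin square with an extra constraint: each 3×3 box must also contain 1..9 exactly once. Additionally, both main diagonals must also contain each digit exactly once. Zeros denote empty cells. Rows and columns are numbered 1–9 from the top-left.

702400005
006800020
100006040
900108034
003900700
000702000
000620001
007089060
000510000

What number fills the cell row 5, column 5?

row 4, column 3 = 5 (sole candidate).
row 4, column 5 = 6 (sole candidate).
row 4, column 7 = 2 (sole candidate).
row 5, column 5 = 4: row 5 has {3,7,9}; col 5 has {1,2,6,8}; box has {1,2,6,7,8,9}; main diagonal has {1,2,6,7}; anti-diagonal has {2,5,7,8} → only 4 remains.

4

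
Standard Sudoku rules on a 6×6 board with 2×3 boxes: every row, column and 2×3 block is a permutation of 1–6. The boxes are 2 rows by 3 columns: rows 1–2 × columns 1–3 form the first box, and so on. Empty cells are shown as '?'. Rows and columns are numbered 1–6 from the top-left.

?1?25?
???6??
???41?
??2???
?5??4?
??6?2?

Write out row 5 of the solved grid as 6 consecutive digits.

row 2, column 5 = 3: row 2 has {6}; col 5 has {1,2,4,5}; box has {2,5,6} → only 3 remains.
row 4, column 5 = 6: row 4 has {2}; col 5 has {1,2,3,4,5}; box has {1,4} → only 6 remains.
row 1, column 6 = 4: row 1 has {1,2,5}; col 6 has {}; box has {2,3,5,6} → only 4 remains.
row 2, column 6 = 1: row 2 has {3,6}; col 6 has {4}; box has {2,3,4,5,6} → only 1 remains.
row 1, column 3 = 3: row 1 has {1,2,4,5}; col 3 has {2,6}; box has {1} → only 3 remains.
row 3, column 3 = 5: row 3 has {1,4}; col 3 has {2,3,6}; box has {2} → only 5 remains.
row 5, column 3 = 1: row 5 has {4,5}; col 3 has {2,3,5,6}; box has {5,6} → only 1 remains.
row 5, column 4 = 3: row 5 has {1,4,5}; col 4 has {2,4,6}; box has {2,4} → only 3 remains.
row 5, column 6 = 6: row 5 has {1,3,4,5}; col 6 has {1,4}; box has {2,3,4} → only 6 remains.
row 6, column 6 = 5: row 6 has {2,6}; col 6 has {1,4,6}; box has {2,3,4,6} → only 5 remains.
row 1, column 1 = 6: row 1 has {1,2,3,4,5}; col 1 has {}; box has {1,3} → only 6 remains.
row 2, column 3 = 4: row 2 has {1,3,6}; col 3 has {1,2,3,5,6}; box has {1,3,6} → only 4 remains.
row 3, column 1 = 3: row 3 has {1,4,5}; col 1 has {6}; box has {2,5} → only 3 remains.
row 3, column 2 = 6: row 3 has {1,3,4,5}; col 2 has {1,5}; box has {2,3,5} → only 6 remains.
row 3, column 6 = 2: row 3 has {1,3,4,5,6}; col 6 has {1,4,5,6}; box has {1,4,6} → only 2 remains.
row 4, column 2 = 4: row 4 has {2,6}; col 2 has {1,5,6}; box has {2,3,5,6} → only 4 remains.
row 4, column 4 = 5: row 4 has {2,4,6}; col 4 has {2,3,4,6}; box has {1,2,4,6} → only 5 remains.
row 4, column 6 = 3: row 4 has {2,4,5,6}; col 6 has {1,2,4,5,6}; box has {1,2,4,5,6} → only 3 remains.
row 5, column 1 = 2: row 5 has {1,3,4,5,6}; col 1 has {3,6}; box has {1,5,6} → only 2 remains.

251346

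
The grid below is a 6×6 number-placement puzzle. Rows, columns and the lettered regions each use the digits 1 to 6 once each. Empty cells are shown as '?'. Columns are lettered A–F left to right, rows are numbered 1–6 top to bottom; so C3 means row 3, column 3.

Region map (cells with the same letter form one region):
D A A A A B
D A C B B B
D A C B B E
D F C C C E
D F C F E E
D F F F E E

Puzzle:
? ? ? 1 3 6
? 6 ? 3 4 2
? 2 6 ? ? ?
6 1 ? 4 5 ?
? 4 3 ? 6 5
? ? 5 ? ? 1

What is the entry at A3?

B1 = 5: row 1 has {1,3,6}; col 2 has {1,2,4,6}; region has {1,2,3,6} → only 5 remains.
C1 = 4: row 1 has {1,3,5,6}; col 3 has {3,5,6}; region has {1,2,3,5,6} → only 4 remains.
C2 = 1: row 2 has {2,3,4,6}; col 3 has {3,4,5,6}; region has {3,4,5,6} → only 1 remains.
D3 = 5: row 3 has {2,6}; col 4 has {1,3,4}; region has {2,3,4,6} → only 5 remains.
E3 = 1: row 3 has {2,5,6}; col 5 has {3,4,5,6}; region has {2,3,4,5,6} → only 1 remains.
C4 = 2: row 4 has {1,4,5,6}; col 3 has {1,3,4,5,6}; region has {1,3,4,5,6} → only 2 remains.
F4 = 3: row 4 has {1,2,4,5,6}; col 6 has {1,2,5,6}; region has {1,5,6} → only 3 remains.
D5 = 2: row 5 has {3,4,5,6}; col 4 has {1,3,4,5}; region has {1,4,5} → only 2 remains.
B6 = 3: row 6 has {1,5}; col 2 has {1,2,4,5,6}; region has {1,2,4,5} → only 3 remains.
D6 = 6: row 6 has {1,3,5}; col 4 has {1,2,3,4,5}; region has {1,2,3,4,5} → only 6 remains.
E6 = 2: row 6 has {1,3,5,6}; col 5 has {1,3,4,5,6}; region has {1,3,5,6} → only 2 remains.
A1 = 2: row 1 has {1,3,4,5,6}; col 1 has {6}; region has {6} → only 2 remains.
A2 = 5: row 2 has {1,2,3,4,6}; col 1 has {2,6}; region has {2,6} → only 5 remains.
F3 = 4: row 3 has {1,2,5,6}; col 6 has {1,2,3,5,6}; region has {1,2,3,5,6} → only 4 remains.
A5 = 1: row 5 has {2,3,4,5,6}; col 1 has {2,5,6}; region has {2,5,6} → only 1 remains.
A6 = 4: row 6 has {1,2,3,5,6}; col 1 has {1,2,5,6}; region has {1,2,5,6} → only 4 remains.
A3 = 3: row 3 has {1,2,4,5,6}; col 1 has {1,2,4,5,6}; region has {1,2,4,5,6} → only 3 remains.

3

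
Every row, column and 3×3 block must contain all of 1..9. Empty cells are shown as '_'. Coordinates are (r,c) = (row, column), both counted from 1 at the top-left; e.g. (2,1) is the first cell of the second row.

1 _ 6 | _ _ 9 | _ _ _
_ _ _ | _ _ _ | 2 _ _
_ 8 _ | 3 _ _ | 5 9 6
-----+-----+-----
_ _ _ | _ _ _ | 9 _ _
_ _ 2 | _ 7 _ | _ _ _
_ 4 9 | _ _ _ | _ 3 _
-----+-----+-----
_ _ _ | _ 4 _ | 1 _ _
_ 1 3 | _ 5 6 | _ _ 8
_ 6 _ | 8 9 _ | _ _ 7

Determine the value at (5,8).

(8,7) = 4 (sole candidate).
(8,8) = 2 (sole candidate).
(9,7) = 3 (sole candidate).
(9,8) = 5 (sole candidate).
(7,8) = 6 (sole candidate).
(7,9) = 9 (sole candidate).
(8,4) = 7 (sole candidate).
(9,3) = 4 (sole candidate).
(3,3) = 7 (sole candidate).
(7,4) = 2 (sole candidate).
(7,6) = 3 (sole candidate).
(8,1) = 9 (sole candidate).
(9,1) = 2 (sole candidate).
(9,6) = 1 (sole candidate).
(2,3) = 5 (sole candidate).
(3,1) = 4 (sole candidate).
(3,6) = 2 (sole candidate).
(7,3) = 8 (sole candidate).
(1,5) = 8 (sole candidate).
(1,7) = 7 (sole candidate).
(1,8) = 4 (sole candidate).
(1,9) = 3 (sole candidate).
(2,1) = 3 (sole candidate).
(2,2) = 9 (sole candidate).
(2,9) = 1 (sole candidate).
(3,5) = 1 (sole candidate).
(4,3) = 1 (sole candidate).
(1,2) = 2 (sole candidate).
(1,4) = 5 (sole candidate).
(2,5) = 6 (sole candidate).
(2,8) = 8 (sole candidate).
(4,8) = 7 (sole candidate).
(5,8) = 1: row 5 has {2,7}; col 8 has {2,3,4,5,6,7,8,9}; box has {3,7,9} → only 1 remains.

1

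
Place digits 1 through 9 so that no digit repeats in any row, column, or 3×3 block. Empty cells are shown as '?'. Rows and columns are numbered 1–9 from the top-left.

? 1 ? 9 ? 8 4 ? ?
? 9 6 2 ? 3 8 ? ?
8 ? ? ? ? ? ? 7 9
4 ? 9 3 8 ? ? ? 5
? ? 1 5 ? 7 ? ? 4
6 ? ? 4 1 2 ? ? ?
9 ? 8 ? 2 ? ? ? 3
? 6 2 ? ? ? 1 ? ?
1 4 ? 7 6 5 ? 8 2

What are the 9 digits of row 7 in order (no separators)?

row 1, column 9 = 6: row 1 has {1,4,8,9}; col 9 has {2,3,4,5,9}; box has {4,7,8,9} → only 6 remains.
row 2, column 9 = 1: row 2 has {2,3,6,8,9}; col 9 has {2,3,4,5,6,9}; box has {4,6,7,8,9} → only 1 remains.
row 4, column 6 = 6: row 4 has {3,4,5,8,9}; col 6 has {2,3,5,7,8}; box has {1,2,3,4,5,7,8} → only 6 remains.
row 5, column 5 = 9: row 5 has {1,4,5,7}; col 5 has {1,2,6,8}; box has {1,2,3,4,5,6,7,8} → only 9 remains.
row 7, column 4 = 1: row 7 has {2,3,8,9}; col 4 has {2,3,4,5,7,9}; box has {2,5,6,7} → only 1 remains.
row 7, column 6 = 4: row 7 has {1,2,3,8,9}; col 6 has {2,3,5,6,7,8}; box has {1,2,5,6,7} → only 4 remains.
row 8, column 4 = 8: row 8 has {1,2,6}; col 4 has {1,2,3,4,5,7,9}; box has {1,2,4,5,6,7} → only 8 remains.
row 8, column 5 = 3: row 8 has {1,2,6,8}; col 5 has {1,2,6,8,9}; box has {1,2,4,5,6,7,8} → only 3 remains.
row 8, column 6 = 9: row 8 has {1,2,3,6,8}; col 6 has {2,3,4,5,6,7,8}; box has {1,2,3,4,5,6,7,8} → only 9 remains.
row 8, column 9 = 7: row 8 has {1,2,3,6,8,9}; col 9 has {1,2,3,4,5,6,9}; box has {1,2,3,8} → only 7 remains.
row 9, column 3 = 3: row 9 has {1,2,4,5,6,7,8}; col 3 has {1,2,6,8,9}; box has {1,2,4,6,8,9} → only 3 remains.
row 9, column 7 = 9: row 9 has {1,2,3,4,5,6,7,8}; col 7 has {1,4,8}; box has {1,2,3,7,8} → only 9 remains.
row 2, column 8 = 5: row 2 has {1,2,3,6,8,9}; col 8 has {7,8}; box has {1,4,6,7,8,9} → only 5 remains.
row 3, column 4 = 6: row 3 has {7,8,9}; col 4 has {1,2,3,4,5,7,8,9}; box has {2,3,8,9} → only 6 remains.
row 3, column 6 = 1: row 3 has {6,7,8,9}; col 6 has {2,3,4,5,6,7,8,9}; box has {2,3,6,8,9} → only 1 remains.
row 6, column 9 = 8: row 6 has {1,2,4,6}; col 9 has {1,2,3,4,5,6,7,9}; box has {4,5} → only 8 remains.
row 7, column 8 = 6: row 7 has {1,2,3,4,8,9}; col 8 has {5,7,8}; box has {1,2,3,7,8,9} → only 6 remains.
row 8, column 1 = 5: row 8 has {1,2,3,6,7,8,9}; col 1 has {1,4,6,8,9}; box has {1,2,3,4,6,8,9} → only 5 remains.
row 8, column 8 = 4: row 8 has {1,2,3,5,6,7,8,9}; col 8 has {5,6,7,8}; box has {1,2,3,6,7,8,9} → only 4 remains.
row 2, column 1 = 7: row 2 has {1,2,3,5,6,8,9}; col 1 has {1,4,5,6,8,9}; box has {1,6,8,9} → only 7 remains.
row 2, column 5 = 4: row 2 has {1,2,3,5,6,7,8,9}; col 5 has {1,2,3,6,8,9}; box has {1,2,3,6,8,9} → only 4 remains.
row 3, column 5 = 5: row 3 has {1,6,7,8,9}; col 5 has {1,2,3,4,6,8,9}; box has {1,2,3,4,6,8,9} → only 5 remains.
row 7, column 2 = 7: row 7 has {1,2,3,4,6,8,9}; col 2 has {1,4,6,9}; box has {1,2,3,4,5,6,8,9} → only 7 remains.
row 7, column 7 = 5: row 7 has {1,2,3,4,6,7,8,9}; col 7 has {1,4,8,9}; box has {1,2,3,4,6,7,8,9} → only 5 remains.

978124563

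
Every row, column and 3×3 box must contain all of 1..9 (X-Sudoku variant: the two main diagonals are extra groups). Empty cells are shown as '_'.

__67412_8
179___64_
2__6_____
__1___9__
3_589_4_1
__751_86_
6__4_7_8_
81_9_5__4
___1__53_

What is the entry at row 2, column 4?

2

row 1, column 1 = 5 (sole candidate).
row 1, column 2 = 3 (sole candidate).
row 1, column 8 = 9 (sole candidate).
row 4, column 1 = 4 (sole candidate).
row 6, column 1 = 9 (sole candidate).
row 6, column 2 = 2 (sole candidate).
row 6, column 9 = 3 (sole candidate).
row 7, column 7 = 1 (sole candidate).
row 8, column 7 = 7 (sole candidate).
row 8, column 8 = 2 (sole candidate).
row 9, column 1 = 7 (sole candidate).
row 9, column 9 = 6 (sole candidate).
row 2, column 9 = 5 (sole candidate).
row 3, column 7 = 3 (sole candidate).
row 3, column 9 = 7 (sole candidate).
row 4, column 4 = 3 (sole candidate).
row 4, column 9 = 2 (sole candidate).
row 5, column 2 = 6 (sole candidate).
row 5, column 6 = 2 (sole candidate).
row 5, column 8 = 7 (sole candidate).
row 6, column 6 = 4 (sole candidate).
row 7, column 3 = 2 (sole candidate).
row 7, column 5 = 3 (sole candidate).
row 7, column 9 = 9 (sole candidate).
row 8, column 3 = 3 (sole candidate).
row 8, column 5 = 6 (sole candidate).
row 9, column 3 = 4 (sole candidate).
row 9, column 6 = 8 (sole candidate).
row 2, column 4 = 2: row 2 has {1,4,5,6,7,9}; col 4 has {1,3,4,5,6,7,8,9}; box has {1,4,6,7} → only 2 remains.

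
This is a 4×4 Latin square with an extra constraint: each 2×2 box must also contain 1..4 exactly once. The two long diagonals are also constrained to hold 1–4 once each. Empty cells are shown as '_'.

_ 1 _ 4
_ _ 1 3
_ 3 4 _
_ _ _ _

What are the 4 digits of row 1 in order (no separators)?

row 1, column 3 = 2: row 1 has {1,4}; col 3 has {1,4}; box has {1,3,4} → only 2 remains.
row 2, column 2 = 2 (sole candidate).
row 4, column 1 = 2 (sole candidate).
row 4, column 2 = 4 (sole candidate).
row 4, column 3 = 3 (sole candidate).
row 4, column 4 = 1 (sole candidate).
row 1, column 1 = 3: row 1 has {1,2,4}; col 1 has {2}; box has {1,2}; main diagonal has {1,2,4} → only 3 remains.

3124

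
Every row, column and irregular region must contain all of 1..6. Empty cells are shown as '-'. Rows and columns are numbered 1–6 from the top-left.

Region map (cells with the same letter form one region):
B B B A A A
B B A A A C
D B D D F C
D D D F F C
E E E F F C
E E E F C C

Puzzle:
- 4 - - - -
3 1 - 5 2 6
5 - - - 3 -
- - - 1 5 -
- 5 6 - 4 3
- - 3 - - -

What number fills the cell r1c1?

2

r1c6 = 1: row 1 has {4}; col 6 has {3,6}; region has {2,5} → only 1 remains.
r2c3 = 4: row 2 has {1,2,3,5,6}; col 3 has {3,6}; region has {1,2,5} → only 4 remains.
r4c3 = 2: row 4 has {1,5}; col 3 has {3,4,6}; region has {5} → only 2 remains.
r4c6 = 4: row 4 has {1,2,5}; col 6 has {1,3,6}; region has {3,6} → only 4 remains.
r5c4 = 2: row 5 has {3,4,5,6}; col 4 has {1,5}; region has {1,3,4,5} → only 2 remains.
r6c2 = 2: row 6 has {3}; col 2 has {1,4,5}; region has {3,5,6} → only 2 remains.
r6c4 = 6: row 6 has {2,3}; col 4 has {1,2,5}; region has {1,2,3,4,5} → only 6 remains.
r6c5 = 1: row 6 has {2,3,6}; col 5 has {2,3,4,5}; region has {3,4,6} → only 1 remains.
r6c6 = 5: row 6 has {1,2,3,6}; col 6 has {1,3,4,6}; region has {1,3,4,6} → only 5 remains.
r1c3 = 5: row 1 has {1,4}; col 3 has {2,3,4,6}; region has {1,3,4} → only 5 remains.
r1c4 = 3: row 1 has {1,4,5}; col 4 has {1,2,5,6}; region has {1,2,4,5} → only 3 remains.
r1c5 = 6: row 1 has {1,3,4,5}; col 5 has {1,2,3,4,5}; region has {1,2,3,4,5} → only 6 remains.
r3c2 = 6: row 3 has {3,5}; col 2 has {1,2,4,5}; region has {1,3,4,5} → only 6 remains.
r3c3 = 1: row 3 has {3,5,6}; col 3 has {2,3,4,5,6}; region has {2,5} → only 1 remains.
r3c4 = 4: row 3 has {1,3,5,6}; col 4 has {1,2,3,5,6}; region has {1,2,5} → only 4 remains.
r3c6 = 2: row 3 has {1,3,4,5,6}; col 6 has {1,3,4,5,6}; region has {1,3,4,5,6} → only 2 remains.
r4c1 = 6: row 4 has {1,2,4,5}; col 1 has {3,5}; region has {1,2,4,5} → only 6 remains.
r4c2 = 3: row 4 has {1,2,4,5,6}; col 2 has {1,2,4,5,6}; region has {1,2,4,5,6} → only 3 remains.
r5c1 = 1: row 5 has {2,3,4,5,6}; col 1 has {3,5,6}; region has {2,3,5,6} → only 1 remains.
r6c1 = 4: row 6 has {1,2,3,5,6}; col 1 has {1,3,5,6}; region has {1,2,3,5,6} → only 4 remains.
r1c1 = 2: row 1 has {1,3,4,5,6}; col 1 has {1,3,4,5,6}; region has {1,3,4,5,6} → only 2 remains.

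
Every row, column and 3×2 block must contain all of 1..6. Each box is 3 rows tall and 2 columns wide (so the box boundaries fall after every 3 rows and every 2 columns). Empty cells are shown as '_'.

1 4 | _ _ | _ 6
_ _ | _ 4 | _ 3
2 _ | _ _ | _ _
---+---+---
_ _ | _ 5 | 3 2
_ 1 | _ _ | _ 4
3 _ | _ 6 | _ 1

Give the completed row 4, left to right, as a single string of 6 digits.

461532

r3c6 = 5: row 3 has {2}; col 6 has {1,2,3,4,6}; box has {3,6} → only 5 remains.
r4c2 = 6: row 4 has {2,3,5}; col 2 has {1,4}; box has {1,3} → only 6 remains.
r5c1 = 5: row 5 has {1,4}; col 1 has {1,2,3}; box has {1,3,6} → only 5 remains.
r5c5 = 6: row 5 has {1,4,5}; col 5 has {3}; box has {1,2,3,4} → only 6 remains.
r6c2 = 2: row 6 has {1,3,6}; col 2 has {1,4,6}; box has {1,3,5,6} → only 2 remains.
r6c3 = 4: row 6 has {1,2,3,6}; col 3 has {}; box has {5,6} → only 4 remains.
r6c5 = 5: row 6 has {1,2,3,4,6}; col 5 has {3,6}; box has {1,2,3,4,6} → only 5 remains.
r1c5 = 2: row 1 has {1,4,6}; col 5 has {3,5,6}; box has {3,5,6} → only 2 remains.
r2c1 = 6: row 2 has {3,4}; col 1 has {1,2,3,5}; box has {1,2,4} → only 6 remains.
r2c2 = 5: row 2 has {3,4,6}; col 2 has {1,2,4,6}; box has {1,2,4,6} → only 5 remains.
r2c5 = 1: row 2 has {3,4,5,6}; col 5 has {2,3,5,6}; box has {2,3,5,6} → only 1 remains.
r3c2 = 3: row 3 has {2,5}; col 2 has {1,2,4,5,6}; box has {1,2,4,5,6} → only 3 remains.
r3c4 = 1: row 3 has {2,3,5}; col 4 has {4,5,6}; box has {4} → only 1 remains.
r3c5 = 4: row 3 has {1,2,3,5}; col 5 has {1,2,3,5,6}; box has {1,2,3,5,6} → only 4 remains.
r4c1 = 4: row 4 has {2,3,5,6}; col 1 has {1,2,3,5,6}; box has {1,2,3,5,6} → only 4 remains.
r4c3 = 1: row 4 has {2,3,4,5,6}; col 3 has {4}; box has {4,5,6} → only 1 remains.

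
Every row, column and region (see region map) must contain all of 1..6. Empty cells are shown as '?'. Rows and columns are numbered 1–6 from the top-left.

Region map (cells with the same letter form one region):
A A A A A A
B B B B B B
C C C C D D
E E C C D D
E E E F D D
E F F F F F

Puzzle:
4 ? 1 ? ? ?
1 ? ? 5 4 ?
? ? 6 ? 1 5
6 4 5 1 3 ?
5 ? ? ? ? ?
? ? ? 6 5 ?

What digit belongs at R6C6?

R4C6 = 2 (sole candidate).
R5C5 = 6 (sole candidate).
R5C6 = 4 (sole candidate).
R1C5 = 2 (sole candidate).
R1C4 = 3 (sole candidate).
R1C6 = 6 (sole candidate).
R2C6 = 3 (sole candidate).
R5C4 = 2 (sole candidate).
R6C6 = 1: row 6 has {5,6}; col 6 has {2,3,4,5,6}; region has {2,5,6} → only 1 remains.

1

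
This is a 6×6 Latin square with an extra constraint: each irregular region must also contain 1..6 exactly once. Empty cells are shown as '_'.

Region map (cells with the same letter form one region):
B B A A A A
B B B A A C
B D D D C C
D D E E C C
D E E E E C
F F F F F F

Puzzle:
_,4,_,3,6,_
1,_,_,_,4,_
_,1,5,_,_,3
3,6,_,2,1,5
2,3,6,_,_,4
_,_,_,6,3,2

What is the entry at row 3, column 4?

4

row 1, column 1 = 5 (sole candidate).
row 1, column 6 = 1 (sole candidate).
row 2, column 2 = 2 (sole candidate).
row 2, column 3 = 3 (sole candidate).
row 2, column 4 = 5 (sole candidate).
row 2, column 6 = 6 (sole candidate).
row 3, column 1 = 6 (sole candidate).
row 3, column 4 = 4: row 3 has {1,3,5,6}; col 4 has {2,3,5,6}; region has {1,2,3,5,6} → only 4 remains.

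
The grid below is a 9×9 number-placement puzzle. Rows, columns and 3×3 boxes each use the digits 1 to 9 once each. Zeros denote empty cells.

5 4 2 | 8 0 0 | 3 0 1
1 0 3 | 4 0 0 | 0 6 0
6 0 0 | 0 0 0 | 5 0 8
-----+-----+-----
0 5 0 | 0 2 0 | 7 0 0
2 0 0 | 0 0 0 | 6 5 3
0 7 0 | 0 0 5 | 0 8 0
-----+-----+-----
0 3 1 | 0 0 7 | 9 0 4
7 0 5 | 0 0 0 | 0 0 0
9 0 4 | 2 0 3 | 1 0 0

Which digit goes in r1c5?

r2c7 = 2: row 2 has {1,3,4,6}; col 7 has {1,3,5,6,7,9}; box has {1,3,5,6,8} → only 2 remains.
r3c2 = 9: row 3 has {5,6,8}; col 2 has {3,4,5,7}; box has {1,2,3,4,5,6} → only 9 remains.
r3c3 = 7: row 3 has {5,6,8,9}; col 3 has {1,2,3,4,5}; box has {1,2,3,4,5,6,9} → only 7 remains.
r3c8 = 4: row 3 has {5,6,7,8,9}; col 8 has {5,6,8}; box has {1,2,3,5,6,8} → only 4 remains.
r4c9 = 9: row 4 has {2,5,7}; col 9 has {1,3,4,8}; box has {3,5,6,7,8} → only 9 remains.
r6c7 = 4: row 6 has {5,7,8}; col 7 has {1,2,3,5,6,7,9}; box has {3,5,6,7,8,9} → only 4 remains.
r6c9 = 2: row 6 has {4,5,7,8}; col 9 has {1,3,4,8,9}; box has {3,4,5,6,7,8,9} → only 2 remains.
r7c1 = 8: row 7 has {1,3,4,7,9}; col 1 has {1,2,5,6,7,9}; box has {1,3,4,5,7,9} → only 8 remains.
r7c8 = 2: row 7 has {1,3,4,7,8,9}; col 8 has {4,5,6,8}; box has {1,4,9} → only 2 remains.
r8c7 = 8: row 8 has {5,7}; col 7 has {1,2,3,4,5,6,7,9}; box has {1,2,4,9} → only 8 remains.
r8c8 = 3: row 8 has {5,7,8}; col 8 has {2,4,5,6,8}; box has {1,2,4,8,9} → only 3 remains.
r8c9 = 6: row 8 has {3,5,7,8}; col 9 has {1,2,3,4,8,9}; box has {1,2,3,4,8,9} → only 6 remains.
r9c2 = 6: row 9 has {1,2,3,4,9}; col 2 has {3,4,5,7,9}; box has {1,3,4,5,7,8,9} → only 6 remains.
r9c8 = 7: row 9 has {1,2,3,4,6,9}; col 8 has {2,3,4,5,6,8}; box has {1,2,3,4,6,8,9} → only 7 remains.
r9c9 = 5: row 9 has {1,2,3,4,6,7,9}; col 9 has {1,2,3,4,6,8,9}; box has {1,2,3,4,6,7,8,9} → only 5 remains.
r1c8 = 9: row 1 has {1,2,3,4,5,8}; col 8 has {2,3,4,5,6,7,8}; box has {1,2,3,4,5,6,8} → only 9 remains.
r2c2 = 8: row 2 has {1,2,3,4,6}; col 2 has {3,4,5,6,7,9}; box has {1,2,3,4,5,6,7,9} → only 8 remains.
r2c6 = 9: row 2 has {1,2,3,4,6,8}; col 6 has {3,5,7}; box has {4,8} → only 9 remains.
r2c9 = 7: row 2 has {1,2,3,4,6,8,9}; col 9 has {1,2,3,4,5,6,8,9}; box has {1,2,3,4,5,6,8,9} → only 7 remains.
r4c8 = 1: row 4 has {2,5,7,9}; col 8 has {2,3,4,5,6,7,8,9}; box has {2,3,4,5,6,7,8,9} → only 1 remains.
r5c2 = 1: row 5 has {2,3,5,6}; col 2 has {3,4,5,6,7,8,9}; box has {2,5,7} → only 1 remains.
r6c1 = 3: row 6 has {2,4,5,7,8}; col 1 has {1,2,5,6,7,8,9}; box has {1,2,5,7} → only 3 remains.
r8c2 = 2: row 8 has {3,5,6,7,8}; col 2 has {1,3,4,5,6,7,8,9}; box has {1,3,4,5,6,7,8,9} → only 2 remains.
r9c5 = 8: row 9 has {1,2,3,4,5,6,7,9}; col 5 has {2}; box has {2,3,7} → only 8 remains.
r1c6 = 6: row 1 has {1,2,3,4,5,8,9}; col 6 has {3,5,7,9}; box has {4,8,9} → only 6 remains.
r2c5 = 5: row 2 has {1,2,3,4,6,7,8,9}; col 5 has {2,8}; box has {4,6,8,9} → only 5 remains.
r4c1 = 4: row 4 has {1,2,5,7,9}; col 1 has {1,2,3,5,6,7,8,9}; box has {1,2,3,5,7} → only 4 remains.
r4c6 = 8: row 4 has {1,2,4,5,7,9}; col 6 has {3,5,6,7,9}; box has {2,5} → only 8 remains.
r5c6 = 4: row 5 has {1,2,3,5,6}; col 6 has {3,5,6,7,8,9}; box has {2,5,8} → only 4 remains.
r7c5 = 6: row 7 has {1,2,3,4,7,8,9}; col 5 has {2,5,8}; box has {2,3,7,8} → only 6 remains.
r8c6 = 1: row 8 has {2,3,5,6,7,8}; col 6 has {3,4,5,6,7,8,9}; box has {2,3,6,7,8} → only 1 remains.
r1c5 = 7: row 1 has {1,2,3,4,5,6,8,9}; col 5 has {2,5,6,8}; box has {4,5,6,8,9} → only 7 remains.

7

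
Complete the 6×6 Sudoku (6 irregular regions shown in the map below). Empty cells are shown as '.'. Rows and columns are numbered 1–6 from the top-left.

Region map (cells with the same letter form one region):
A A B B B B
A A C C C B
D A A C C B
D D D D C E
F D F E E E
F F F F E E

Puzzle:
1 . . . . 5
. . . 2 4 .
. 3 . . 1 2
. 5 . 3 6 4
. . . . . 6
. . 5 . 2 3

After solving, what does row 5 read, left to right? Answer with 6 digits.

row 1, column 5 = 3 (sole candidate).
row 2, column 2 = 6 (sole candidate).
row 2, column 3 = 3 (sole candidate).
row 2, column 6 = 1 (sole candidate).
row 3, column 3 = 4 (sole candidate).
row 3, column 4 = 5 (sole candidate).
row 4, column 1 = 2 (sole candidate).
row 4, column 3 = 1 (sole candidate).
row 5, column 2 = 4: row 5 has {6}; col 2 has {3,5,6}; region has {1,2,3,5} → only 4 remains.
row 5, column 3 = 2: row 5 has {4,6}; col 3 has {1,3,4,5}; region has {5} → only 2 remains.
row 5, column 4 = 1: row 5 has {2,4,6}; col 4 has {2,3,5}; region has {2,3,4,6} → only 1 remains.
row 5, column 5 = 5: row 5 has {1,2,4,6}; col 5 has {1,2,3,4,6}; region has {1,2,3,4,6} → only 5 remains.
row 6, column 2 = 1 (sole candidate).
row 1, column 2 = 2 (sole candidate).
row 1, column 3 = 6 (sole candidate).
row 1, column 4 = 4 (sole candidate).
row 2, column 1 = 5 (sole candidate).
row 3, column 1 = 6 (sole candidate).
row 5, column 1 = 3: row 5 has {1,2,4,5,6}; col 1 has {1,2,5,6}; region has {1,2,5} → only 3 remains.

342156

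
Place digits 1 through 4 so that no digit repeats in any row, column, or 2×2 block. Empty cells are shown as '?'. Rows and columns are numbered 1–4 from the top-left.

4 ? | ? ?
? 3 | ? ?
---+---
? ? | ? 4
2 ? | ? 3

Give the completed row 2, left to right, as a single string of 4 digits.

r2c1 = 1: row 2 has {3}; col 1 has {2,4}; box has {3,4} → only 1 remains.
r2c4 = 2: row 2 has {1,3}; col 4 has {3,4}; box has {} → only 2 remains.
r3c1 = 3: row 3 has {4}; col 1 has {1,2,4}; box has {2} → only 3 remains.
r3c2 = 1: row 3 has {3,4}; col 2 has {3}; box has {2,3} → only 1 remains.
r3c3 = 2: row 3 has {1,3,4}; col 3 has {}; box has {3,4} → only 2 remains.
r4c2 = 4: row 4 has {2,3}; col 2 has {1,3}; box has {1,2,3} → only 4 remains.
r4c3 = 1: row 4 has {2,3,4}; col 3 has {2}; box has {2,3,4} → only 1 remains.
r1c2 = 2: row 1 has {4}; col 2 has {1,3,4}; box has {1,3,4} → only 2 remains.
r1c3 = 3: row 1 has {2,4}; col 3 has {1,2}; box has {2} → only 3 remains.
r1c4 = 1: row 1 has {2,3,4}; col 4 has {2,3,4}; box has {2,3} → only 1 remains.
r2c3 = 4: row 2 has {1,2,3}; col 3 has {1,2,3}; box has {1,2,3} → only 4 remains.

1342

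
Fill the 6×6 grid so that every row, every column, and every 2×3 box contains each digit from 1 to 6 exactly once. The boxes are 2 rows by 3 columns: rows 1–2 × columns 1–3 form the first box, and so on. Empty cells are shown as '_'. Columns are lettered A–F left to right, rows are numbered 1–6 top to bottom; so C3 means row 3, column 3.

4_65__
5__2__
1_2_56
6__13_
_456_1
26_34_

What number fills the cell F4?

2

E1 = 1: row 1 has {4,5,6}; col 5 has {3,4,5}; box has {2,5} → only 1 remains.
F1 = 3: row 1 has {1,4,5,6}; col 6 has {1,6}; box has {1,2,5} → only 3 remains.
E2 = 6: row 2 has {2,5}; col 5 has {1,3,4,5}; box has {1,2,3,5} → only 6 remains.
F2 = 4: row 2 has {2,5,6}; col 6 has {1,3,6}; box has {1,2,3,5,6} → only 4 remains.
B3 = 3: row 3 has {1,2,5,6}; col 2 has {4,6}; box has {1,2,6} → only 3 remains.
D3 = 4: row 3 has {1,2,3,5,6}; col 4 has {1,2,3,5,6}; box has {1,3,5,6} → only 4 remains.
B4 = 5: row 4 has {1,3,6}; col 2 has {3,4,6}; box has {1,2,3,6} → only 5 remains.
C4 = 4: row 4 has {1,3,5,6}; col 3 has {2,5,6}; box has {1,2,3,5,6} → only 4 remains.
F4 = 2: row 4 has {1,3,4,5,6}; col 6 has {1,3,4,6}; box has {1,3,4,5,6} → only 2 remains.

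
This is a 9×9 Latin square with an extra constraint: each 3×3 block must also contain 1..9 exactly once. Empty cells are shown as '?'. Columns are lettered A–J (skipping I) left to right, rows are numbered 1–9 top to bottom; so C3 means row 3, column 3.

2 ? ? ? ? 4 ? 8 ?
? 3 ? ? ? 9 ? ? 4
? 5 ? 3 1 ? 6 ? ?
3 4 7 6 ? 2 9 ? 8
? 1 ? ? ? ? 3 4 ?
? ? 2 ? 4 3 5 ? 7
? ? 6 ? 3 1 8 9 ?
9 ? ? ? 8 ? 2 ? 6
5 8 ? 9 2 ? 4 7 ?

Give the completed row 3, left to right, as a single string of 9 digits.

H3 = 2: row 3 has {1,3,5,6}; col 8 has {4,7,8,9}; box has {4,6,8} → only 2 remains.
J3 = 9: row 3 has {1,2,3,5,6}; col 9 has {4,6,7,8}; box has {2,4,6,8} → only 9 remains.
E4 = 5: row 4 has {2,3,4,6,7,8,9}; col 5 has {1,2,3,4,8}; box has {2,3,4,6} → only 5 remains.
H4 = 1: row 4 has {2,3,4,5,6,7,8,9}; col 8 has {2,4,7,8,9}; box has {3,4,5,7,8,9} → only 1 remains.
J5 = 2: row 5 has {1,3,4}; col 9 has {4,6,7,8,9}; box has {1,3,4,5,7,8,9} → only 2 remains.
H6 = 6: row 6 has {2,3,4,5,7}; col 8 has {1,2,4,7,8,9}; box has {1,2,3,4,5,7,8,9} → only 6 remains.
J7 = 5: row 7 has {1,3,6,8,9}; col 9 has {2,4,6,7,8,9}; box has {2,4,6,7,8,9} → only 5 remains.
B8 = 7: row 8 has {2,6,8,9}; col 2 has {1,3,4,5,8}; box has {5,6,8,9} → only 7 remains.
F8 = 5: row 8 has {2,6,7,8,9}; col 6 has {1,2,3,4,9}; box has {1,2,3,8,9} → only 5 remains.
H8 = 3: row 8 has {2,5,6,7,8,9}; col 8 has {1,2,4,6,7,8,9}; box has {2,4,5,6,7,8,9} → only 3 remains.
F9 = 6: row 9 has {2,4,5,7,8,9}; col 6 has {1,2,3,4,5,9}; box has {1,2,3,5,8,9} → only 6 remains.
J9 = 1: row 9 has {2,4,5,6,7,8,9}; col 9 has {2,4,5,6,7,8,9}; box has {2,3,4,5,6,7,8,9} → only 1 remains.
J1 = 3: row 1 has {2,4,8}; col 9 has {1,2,4,5,6,7,8,9}; box has {2,4,6,8,9} → only 3 remains.
H2 = 5: row 2 has {3,4,9}; col 8 has {1,2,3,4,6,7,8,9}; box has {2,3,4,6,8,9} → only 5 remains.
A6 = 8: row 6 has {2,3,4,5,6,7}; col 1 has {2,3,5,9}; box has {1,2,3,4,7} → only 8 remains.
B6 = 9: row 6 has {2,3,4,5,6,7,8}; col 2 has {1,3,4,5,7,8}; box has {1,2,3,4,7,8} → only 9 remains.
D6 = 1: row 6 has {2,3,4,5,6,7,8,9}; col 4 has {3,6,9}; box has {2,3,4,5,6} → only 1 remains.
A7 = 4: row 7 has {1,3,5,6,8,9}; col 1 has {2,3,5,8,9}; box has {5,6,7,8,9} → only 4 remains.
B7 = 2: row 7 has {1,3,4,5,6,8,9}; col 2 has {1,3,4,5,7,8,9}; box has {4,5,6,7,8,9} → only 2 remains.
D7 = 7: row 7 has {1,2,3,4,5,6,8,9}; col 4 has {1,3,6,9}; box has {1,2,3,5,6,8,9} → only 7 remains.
C8 = 1: row 8 has {2,3,5,6,7,8,9}; col 3 has {2,6,7}; box has {2,4,5,6,7,8,9} → only 1 remains.
D8 = 4: row 8 has {1,2,3,5,6,7,8,9}; col 4 has {1,3,6,7,9}; box has {1,2,3,5,6,7,8,9} → only 4 remains.
C9 = 3: row 9 has {1,2,4,5,6,7,8,9}; col 3 has {1,2,6,7}; box has {1,2,4,5,6,7,8,9} → only 3 remains.
B1 = 6: row 1 has {2,3,4,8}; col 2 has {1,2,3,4,5,7,8,9}; box has {2,3,5} → only 6 remains.
C1 = 9: row 1 has {2,3,4,6,8}; col 3 has {1,2,3,6,7}; box has {2,3,5,6} → only 9 remains.
D1 = 5: row 1 has {2,3,4,6,8,9}; col 4 has {1,3,4,6,7,9}; box has {1,3,4,9} → only 5 remains.
E1 = 7: row 1 has {2,3,4,5,6,8,9}; col 5 has {1,2,3,4,5,8}; box has {1,3,4,5,9} → only 7 remains.
G1 = 1: row 1 has {2,3,4,5,6,7,8,9}; col 7 has {2,3,4,5,6,8,9}; box has {2,3,4,5,6,8,9} → only 1 remains.
C2 = 8: row 2 has {3,4,5,9}; col 3 has {1,2,3,6,7,9}; box has {2,3,5,6,9} → only 8 remains.
D2 = 2: row 2 has {3,4,5,8,9}; col 4 has {1,3,4,5,6,7,9}; box has {1,3,4,5,7,9} → only 2 remains.
E2 = 6: row 2 has {2,3,4,5,8,9}; col 5 has {1,2,3,4,5,7,8}; box has {1,2,3,4,5,7,9} → only 6 remains.
G2 = 7: row 2 has {2,3,4,5,6,8,9}; col 7 has {1,2,3,4,5,6,8,9}; box has {1,2,3,4,5,6,8,9} → only 7 remains.
A3 = 7: row 3 has {1,2,3,5,6,9}; col 1 has {2,3,4,5,8,9}; box has {2,3,5,6,8,9} → only 7 remains.
C3 = 4: row 3 has {1,2,3,5,6,7,9}; col 3 has {1,2,3,6,7,8,9}; box has {2,3,5,6,7,8,9} → only 4 remains.
F3 = 8: row 3 has {1,2,3,4,5,6,7,9}; col 6 has {1,2,3,4,5,6,9}; box has {1,2,3,4,5,6,7,9} → only 8 remains.

754318629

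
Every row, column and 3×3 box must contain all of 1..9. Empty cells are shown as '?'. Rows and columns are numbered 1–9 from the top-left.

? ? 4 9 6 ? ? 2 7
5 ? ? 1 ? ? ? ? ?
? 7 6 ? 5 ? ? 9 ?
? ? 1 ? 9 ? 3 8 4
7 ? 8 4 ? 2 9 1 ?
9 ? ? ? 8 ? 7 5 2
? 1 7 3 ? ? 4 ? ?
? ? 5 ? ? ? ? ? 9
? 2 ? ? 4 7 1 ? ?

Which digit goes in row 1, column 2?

row 3, column 7 = 8: row 3 has {5,6,7,9}; col 7 has {1,3,4,7,9}; box has {2,7,9} → only 8 remains.
row 5, column 5 = 3: row 5 has {1,2,4,7,8,9}; col 5 has {4,5,6,8,9}; box has {2,4,8,9} → only 3 remains.
row 5, column 9 = 6: row 5 has {1,2,3,4,7,8,9}; col 9 has {2,4,7,9}; box has {1,2,3,4,5,7,8,9} → only 6 remains.
row 6, column 3 = 3: row 6 has {2,5,7,8,9}; col 3 has {1,4,5,6,7,8}; box has {1,7,8,9} → only 3 remains.
row 6, column 4 = 6: row 6 has {2,3,5,7,8,9}; col 4 has {1,3,4,9}; box has {2,3,4,8,9} → only 6 remains.
row 6, column 6 = 1: row 6 has {2,3,5,6,7,8,9}; col 6 has {2,7}; box has {2,3,4,6,8,9} → only 1 remains.
row 7, column 5 = 2: row 7 has {1,3,4,7}; col 5 has {3,4,5,6,8,9}; box has {3,4,7} → only 2 remains.
row 7, column 8 = 6: row 7 has {1,2,3,4,7}; col 8 has {1,2,5,8,9}; box has {1,4,9} → only 6 remains.
row 8, column 4 = 8: row 8 has {5,9}; col 4 has {1,3,4,6,9}; box has {2,3,4,7} → only 8 remains.
row 8, column 5 = 1: row 8 has {5,8,9}; col 5 has {2,3,4,5,6,8,9}; box has {2,3,4,7,8} → only 1 remains.
row 8, column 6 = 6: row 8 has {1,5,8,9}; col 6 has {1,2,7}; box has {1,2,3,4,7,8} → only 6 remains.
row 8, column 7 = 2: row 8 has {1,5,6,8,9}; col 7 has {1,3,4,7,8,9}; box has {1,4,6,9} → only 2 remains.
row 9, column 3 = 9: row 9 has {1,2,4,7}; col 3 has {1,3,4,5,6,7,8}; box has {1,2,5,7} → only 9 remains.
row 9, column 4 = 5: row 9 has {1,2,4,7,9}; col 4 has {1,3,4,6,8,9}; box has {1,2,3,4,6,7,8} → only 5 remains.
row 9, column 8 = 3: row 9 has {1,2,4,5,7,9}; col 8 has {1,2,5,6,8,9}; box has {1,2,4,6,9} → only 3 remains.
row 9, column 9 = 8: row 9 has {1,2,3,4,5,7,9}; col 9 has {2,4,6,7,9}; box has {1,2,3,4,6,9} → only 8 remains.
row 1, column 7 = 5: row 1 has {2,4,6,7,9}; col 7 has {1,2,3,4,7,8,9}; box has {2,7,8,9} → only 5 remains.
row 2, column 3 = 2: row 2 has {1,5}; col 3 has {1,3,4,5,6,7,8,9}; box has {4,5,6,7} → only 2 remains.
row 2, column 5 = 7: row 2 has {1,2,5}; col 5 has {1,2,3,4,5,6,8,9}; box has {1,5,6,9} → only 7 remains.
row 2, column 7 = 6: row 2 has {1,2,5,7}; col 7 has {1,2,3,4,5,7,8,9}; box has {2,5,7,8,9} → only 6 remains.
row 2, column 8 = 4: row 2 has {1,2,5,6,7}; col 8 has {1,2,3,5,6,8,9}; box has {2,5,6,7,8,9} → only 4 remains.
row 2, column 9 = 3: row 2 has {1,2,4,5,6,7}; col 9 has {2,4,6,7,8,9}; box has {2,4,5,6,7,8,9} → only 3 remains.
row 3, column 4 = 2: row 3 has {5,6,7,8,9}; col 4 has {1,3,4,5,6,8,9}; box has {1,5,6,7,9} → only 2 remains.
row 3, column 9 = 1: row 3 has {2,5,6,7,8,9}; col 9 has {2,3,4,6,7,8,9}; box has {2,3,4,5,6,7,8,9} → only 1 remains.
row 4, column 4 = 7: row 4 has {1,3,4,8,9}; col 4 has {1,2,3,4,5,6,8,9}; box has {1,2,3,4,6,8,9} → only 7 remains.
row 4, column 6 = 5: row 4 has {1,3,4,7,8,9}; col 6 has {1,2,6,7}; box has {1,2,3,4,6,7,8,9} → only 5 remains.
row 5, column 2 = 5: row 5 has {1,2,3,4,6,7,8,9}; col 2 has {1,2,7}; box has {1,3,7,8,9} → only 5 remains.
row 6, column 2 = 4: row 6 has {1,2,3,5,6,7,8,9}; col 2 has {1,2,5,7}; box has {1,3,5,7,8,9} → only 4 remains.
row 7, column 1 = 8: row 7 has {1,2,3,4,6,7}; col 1 has {5,7,9}; box has {1,2,5,7,9} → only 8 remains.
row 7, column 6 = 9: row 7 has {1,2,3,4,6,7,8}; col 6 has {1,2,5,6,7}; box has {1,2,3,4,5,6,7,8} → only 9 remains.
row 7, column 9 = 5: row 7 has {1,2,3,4,6,7,8,9}; col 9 has {1,2,3,4,6,7,8,9}; box has {1,2,3,4,6,8,9} → only 5 remains.
row 8, column 2 = 3: row 8 has {1,2,5,6,8,9}; col 2 has {1,2,4,5,7}; box has {1,2,5,7,8,9} → only 3 remains.
row 8, column 8 = 7: row 8 has {1,2,3,5,6,8,9}; col 8 has {1,2,3,4,5,6,8,9}; box has {1,2,3,4,5,6,8,9} → only 7 remains.
row 9, column 1 = 6: row 9 has {1,2,3,4,5,7,8,9}; col 1 has {5,7,8,9}; box has {1,2,3,5,7,8,9} → only 6 remains.
row 1, column 2 = 8: row 1 has {2,4,5,6,7,9}; col 2 has {1,2,3,4,5,7}; box has {2,4,5,6,7} → only 8 remains.

8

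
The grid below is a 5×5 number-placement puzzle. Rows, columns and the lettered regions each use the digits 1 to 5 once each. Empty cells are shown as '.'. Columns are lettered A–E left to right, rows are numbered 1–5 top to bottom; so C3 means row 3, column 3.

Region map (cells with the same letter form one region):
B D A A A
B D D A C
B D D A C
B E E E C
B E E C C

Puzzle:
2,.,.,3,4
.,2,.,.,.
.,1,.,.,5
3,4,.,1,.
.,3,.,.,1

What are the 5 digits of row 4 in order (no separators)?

34512

B1 = 5: row 1 has {2,3,4}; col 2 has {1,2,3,4}; region has {1,2} → only 5 remains.
C1 = 1: row 1 has {2,3,4,5}; col 3 has {}; region has {3,4} → only 1 remains.
D2 = 5: row 2 has {2}; col 4 has {1,3}; region has {1,3,4} → only 5 remains.
E2 = 3: row 2 has {2,5}; col 5 has {1,4,5}; region has {1,5} → only 3 remains.
A3 = 4: row 3 has {1,5}; col 1 has {2,3}; region has {2,3} → only 4 remains.
C3 = 3: row 3 has {1,4,5}; col 3 has {1}; region has {1,2,5} → only 3 remains.
D3 = 2: row 3 has {1,3,4,5}; col 4 has {1,3,5}; region has {1,3,4,5} → only 2 remains.
E4 = 2: row 4 has {1,3,4}; col 5 has {1,3,4,5}; region has {1,3,5} → only 2 remains.
A5 = 5: row 5 has {1,3}; col 1 has {2,3,4}; region has {2,3,4} → only 5 remains.
C5 = 2: row 5 has {1,3,5}; col 3 has {1,3}; region has {1,3,4} → only 2 remains.
D5 = 4: row 5 has {1,2,3,5}; col 4 has {1,2,3,5}; region has {1,2,3,5} → only 4 remains.
A2 = 1: row 2 has {2,3,5}; col 1 has {2,3,4,5}; region has {2,3,4,5} → only 1 remains.
C2 = 4: row 2 has {1,2,3,5}; col 3 has {1,2,3}; region has {1,2,3,5} → only 4 remains.
C4 = 5: row 4 has {1,2,3,4}; col 3 has {1,2,3,4}; region has {1,2,3,4} → only 5 remains.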